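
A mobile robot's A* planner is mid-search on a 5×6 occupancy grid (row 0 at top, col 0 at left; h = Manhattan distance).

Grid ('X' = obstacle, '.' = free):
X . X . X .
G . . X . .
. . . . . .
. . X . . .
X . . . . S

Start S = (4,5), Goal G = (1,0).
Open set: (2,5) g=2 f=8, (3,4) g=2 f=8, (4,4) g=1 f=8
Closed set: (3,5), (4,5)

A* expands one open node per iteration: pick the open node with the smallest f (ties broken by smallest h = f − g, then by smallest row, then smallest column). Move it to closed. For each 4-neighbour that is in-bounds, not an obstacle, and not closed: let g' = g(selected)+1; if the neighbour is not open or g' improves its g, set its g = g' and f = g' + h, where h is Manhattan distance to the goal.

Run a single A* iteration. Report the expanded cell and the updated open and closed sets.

step 1: expand (2,5) (f=8, h=6) → closed; open now [(1,5) g=3 f=8, (2,4) g=3 f=8, (3,4) g=2 f=8, (4,4) g=1 f=8]

expanded=(2,5); open=[(1,5) g=3 f=8, (2,4) g=3 f=8, (3,4) g=2 f=8, (4,4) g=1 f=8]; closed=[(2,5), (3,5), (4,5)]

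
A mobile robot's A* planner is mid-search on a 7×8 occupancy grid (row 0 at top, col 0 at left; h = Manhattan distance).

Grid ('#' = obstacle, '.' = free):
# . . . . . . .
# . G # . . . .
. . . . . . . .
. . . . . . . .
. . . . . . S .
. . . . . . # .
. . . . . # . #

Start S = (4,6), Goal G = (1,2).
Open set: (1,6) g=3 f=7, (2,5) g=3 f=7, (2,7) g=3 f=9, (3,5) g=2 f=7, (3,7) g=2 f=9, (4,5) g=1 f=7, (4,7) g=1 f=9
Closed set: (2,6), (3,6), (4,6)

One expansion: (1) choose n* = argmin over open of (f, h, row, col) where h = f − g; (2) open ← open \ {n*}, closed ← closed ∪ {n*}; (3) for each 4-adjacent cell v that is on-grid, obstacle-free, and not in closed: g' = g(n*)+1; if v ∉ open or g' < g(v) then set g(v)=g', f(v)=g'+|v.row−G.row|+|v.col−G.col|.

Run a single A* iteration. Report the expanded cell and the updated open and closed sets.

expanded=(1,6); open=[(0,6) g=4 f=9, (1,5) g=4 f=7, (1,7) g=4 f=9, (2,5) g=3 f=7, (2,7) g=3 f=9, (3,5) g=2 f=7, (3,7) g=2 f=9, (4,5) g=1 f=7, (4,7) g=1 f=9]; closed=[(1,6), (2,6), (3,6), (4,6)]

step 1: expand (1,6) (f=7, h=4) → closed; open now [(0,6) g=4 f=9, (1,5) g=4 f=7, (1,7) g=4 f=9, (2,5) g=3 f=7, (2,7) g=3 f=9, (3,5) g=2 f=7, (3,7) g=2 f=9, (4,5) g=1 f=7, (4,7) g=1 f=9]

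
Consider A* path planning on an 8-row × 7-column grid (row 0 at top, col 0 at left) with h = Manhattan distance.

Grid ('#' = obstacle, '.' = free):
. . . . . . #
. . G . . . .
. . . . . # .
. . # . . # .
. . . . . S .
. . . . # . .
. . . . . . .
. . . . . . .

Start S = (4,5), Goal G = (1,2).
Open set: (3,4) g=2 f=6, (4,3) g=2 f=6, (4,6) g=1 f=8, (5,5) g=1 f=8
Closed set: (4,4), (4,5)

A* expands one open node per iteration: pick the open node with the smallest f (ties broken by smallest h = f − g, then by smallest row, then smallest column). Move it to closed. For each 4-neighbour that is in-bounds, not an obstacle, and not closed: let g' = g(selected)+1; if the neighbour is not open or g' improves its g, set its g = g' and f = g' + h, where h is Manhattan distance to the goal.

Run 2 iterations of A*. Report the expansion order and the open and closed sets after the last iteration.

step 1: expand (3,4) (f=6, h=4) → closed; open now [(2,4) g=3 f=6, (3,3) g=3 f=6, (4,3) g=2 f=6, (4,6) g=1 f=8, (5,5) g=1 f=8]
step 2: expand (2,4) (f=6, h=3) → closed; open now [(1,4) g=4 f=6, (2,3) g=4 f=6, (3,3) g=3 f=6, (4,3) g=2 f=6, (4,6) g=1 f=8, (5,5) g=1 f=8]

order=[(3,4) → (2,4)]; open=[(1,4) g=4 f=6, (2,3) g=4 f=6, (3,3) g=3 f=6, (4,3) g=2 f=6, (4,6) g=1 f=8, (5,5) g=1 f=8]; closed=[(2,4), (3,4), (4,4), (4,5)]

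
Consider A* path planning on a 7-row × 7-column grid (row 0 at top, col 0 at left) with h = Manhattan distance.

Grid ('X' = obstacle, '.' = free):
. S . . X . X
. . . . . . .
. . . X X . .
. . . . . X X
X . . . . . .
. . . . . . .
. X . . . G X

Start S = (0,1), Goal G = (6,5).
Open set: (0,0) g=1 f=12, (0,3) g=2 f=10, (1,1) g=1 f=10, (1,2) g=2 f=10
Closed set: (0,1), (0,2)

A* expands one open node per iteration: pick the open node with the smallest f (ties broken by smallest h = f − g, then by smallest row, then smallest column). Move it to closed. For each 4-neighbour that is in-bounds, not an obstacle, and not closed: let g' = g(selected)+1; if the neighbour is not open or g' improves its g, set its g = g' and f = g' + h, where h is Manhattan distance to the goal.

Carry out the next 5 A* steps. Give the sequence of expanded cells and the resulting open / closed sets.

order=[(0,3) → (1,3) → (1,4) → (1,5) → (2,5)]; open=[(0,0) g=1 f=12, (0,5) g=6 f=12, (1,1) g=1 f=10, (1,2) g=2 f=10, (1,6) g=6 f=12, (2,6) g=7 f=12]; closed=[(0,1), (0,2), (0,3), (1,3), (1,4), (1,5), (2,5)]

step 1: expand (0,3) (f=10, h=8) → closed; open now [(0,0) g=1 f=12, (1,1) g=1 f=10, (1,2) g=2 f=10, (1,3) g=3 f=10]
step 2: expand (1,3) (f=10, h=7) → closed; open now [(0,0) g=1 f=12, (1,1) g=1 f=10, (1,2) g=2 f=10, (1,4) g=4 f=10]
step 3: expand (1,4) (f=10, h=6) → closed; open now [(0,0) g=1 f=12, (1,1) g=1 f=10, (1,2) g=2 f=10, (1,5) g=5 f=10]
step 4: expand (1,5) (f=10, h=5) → closed; open now [(0,0) g=1 f=12, (0,5) g=6 f=12, (1,1) g=1 f=10, (1,2) g=2 f=10, (1,6) g=6 f=12, (2,5) g=6 f=10]
step 5: expand (2,5) (f=10, h=4) → closed; open now [(0,0) g=1 f=12, (0,5) g=6 f=12, (1,1) g=1 f=10, (1,2) g=2 f=10, (1,6) g=6 f=12, (2,6) g=7 f=12]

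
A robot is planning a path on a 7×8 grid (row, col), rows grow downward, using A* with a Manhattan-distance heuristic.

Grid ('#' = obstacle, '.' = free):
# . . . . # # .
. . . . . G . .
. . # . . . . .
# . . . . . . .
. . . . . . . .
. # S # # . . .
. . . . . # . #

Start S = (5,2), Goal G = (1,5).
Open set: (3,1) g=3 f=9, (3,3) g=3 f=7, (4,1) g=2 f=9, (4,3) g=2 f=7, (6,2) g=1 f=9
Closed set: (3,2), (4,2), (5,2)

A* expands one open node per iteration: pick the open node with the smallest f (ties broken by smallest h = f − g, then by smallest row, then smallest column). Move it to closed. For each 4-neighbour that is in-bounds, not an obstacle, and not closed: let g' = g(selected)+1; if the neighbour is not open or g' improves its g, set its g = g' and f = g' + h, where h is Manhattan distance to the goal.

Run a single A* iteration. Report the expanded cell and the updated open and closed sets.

step 1: expand (3,3) (f=7, h=4) → closed; open now [(2,3) g=4 f=7, (3,1) g=3 f=9, (3,4) g=4 f=7, (4,1) g=2 f=9, (4,3) g=2 f=7, (6,2) g=1 f=9]

expanded=(3,3); open=[(2,3) g=4 f=7, (3,1) g=3 f=9, (3,4) g=4 f=7, (4,1) g=2 f=9, (4,3) g=2 f=7, (6,2) g=1 f=9]; closed=[(3,2), (3,3), (4,2), (5,2)]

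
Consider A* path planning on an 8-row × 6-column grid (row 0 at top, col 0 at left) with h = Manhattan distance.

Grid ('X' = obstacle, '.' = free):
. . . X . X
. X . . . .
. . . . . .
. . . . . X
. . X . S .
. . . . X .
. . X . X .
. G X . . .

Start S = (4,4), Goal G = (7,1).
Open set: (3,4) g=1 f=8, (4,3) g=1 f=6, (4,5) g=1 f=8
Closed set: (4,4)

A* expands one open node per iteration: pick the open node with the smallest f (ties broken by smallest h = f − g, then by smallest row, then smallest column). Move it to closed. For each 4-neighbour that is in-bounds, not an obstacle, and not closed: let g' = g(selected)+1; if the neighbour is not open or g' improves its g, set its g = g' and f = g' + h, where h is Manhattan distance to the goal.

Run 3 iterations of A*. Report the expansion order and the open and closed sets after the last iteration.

step 1: expand (4,3) (f=6, h=5) → closed; open now [(3,3) g=2 f=8, (3,4) g=1 f=8, (4,5) g=1 f=8, (5,3) g=2 f=6]
step 2: expand (5,3) (f=6, h=4) → closed; open now [(3,3) g=2 f=8, (3,4) g=1 f=8, (4,5) g=1 f=8, (5,2) g=3 f=6, (6,3) g=3 f=6]
step 3: expand (5,2) (f=6, h=3) → closed; open now [(3,3) g=2 f=8, (3,4) g=1 f=8, (4,5) g=1 f=8, (5,1) g=4 f=6, (6,3) g=3 f=6]

order=[(4,3) → (5,3) → (5,2)]; open=[(3,3) g=2 f=8, (3,4) g=1 f=8, (4,5) g=1 f=8, (5,1) g=4 f=6, (6,3) g=3 f=6]; closed=[(4,3), (4,4), (5,2), (5,3)]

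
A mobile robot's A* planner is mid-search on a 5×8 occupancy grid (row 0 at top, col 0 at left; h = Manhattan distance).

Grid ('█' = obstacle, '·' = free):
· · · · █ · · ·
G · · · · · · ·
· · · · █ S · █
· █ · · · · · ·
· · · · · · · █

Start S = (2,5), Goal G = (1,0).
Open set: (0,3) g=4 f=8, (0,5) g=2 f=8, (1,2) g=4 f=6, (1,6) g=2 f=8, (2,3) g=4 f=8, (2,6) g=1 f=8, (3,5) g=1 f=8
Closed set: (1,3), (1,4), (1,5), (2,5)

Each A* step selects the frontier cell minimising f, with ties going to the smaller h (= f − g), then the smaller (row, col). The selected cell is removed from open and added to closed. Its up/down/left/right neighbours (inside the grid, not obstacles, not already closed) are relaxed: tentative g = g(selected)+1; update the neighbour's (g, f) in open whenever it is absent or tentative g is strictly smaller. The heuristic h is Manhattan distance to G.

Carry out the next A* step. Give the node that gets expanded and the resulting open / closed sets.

step 1: expand (1,2) (f=6, h=2) → closed; open now [(0,2) g=5 f=8, (0,3) g=4 f=8, (0,5) g=2 f=8, (1,1) g=5 f=6, (1,6) g=2 f=8, (2,2) g=5 f=8, (2,3) g=4 f=8, (2,6) g=1 f=8, (3,5) g=1 f=8]

expanded=(1,2); open=[(0,2) g=5 f=8, (0,3) g=4 f=8, (0,5) g=2 f=8, (1,1) g=5 f=6, (1,6) g=2 f=8, (2,2) g=5 f=8, (2,3) g=4 f=8, (2,6) g=1 f=8, (3,5) g=1 f=8]; closed=[(1,2), (1,3), (1,4), (1,5), (2,5)]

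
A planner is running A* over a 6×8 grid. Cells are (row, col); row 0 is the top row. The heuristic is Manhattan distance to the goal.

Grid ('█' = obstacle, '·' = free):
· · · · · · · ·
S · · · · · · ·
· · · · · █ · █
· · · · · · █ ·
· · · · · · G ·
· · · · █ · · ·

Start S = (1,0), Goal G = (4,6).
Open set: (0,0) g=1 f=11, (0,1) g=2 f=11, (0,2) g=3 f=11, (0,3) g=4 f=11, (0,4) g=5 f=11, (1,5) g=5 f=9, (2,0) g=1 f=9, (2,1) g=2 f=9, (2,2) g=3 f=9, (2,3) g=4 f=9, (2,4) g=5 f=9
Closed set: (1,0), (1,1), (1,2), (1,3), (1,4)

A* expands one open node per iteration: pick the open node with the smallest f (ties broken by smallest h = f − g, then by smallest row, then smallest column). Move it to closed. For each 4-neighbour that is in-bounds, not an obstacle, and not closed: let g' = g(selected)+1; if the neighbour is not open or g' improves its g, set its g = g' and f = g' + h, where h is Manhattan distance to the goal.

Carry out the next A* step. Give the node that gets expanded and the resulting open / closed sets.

step 1: expand (1,5) (f=9, h=4) → closed; open now [(0,0) g=1 f=11, (0,1) g=2 f=11, (0,2) g=3 f=11, (0,3) g=4 f=11, (0,4) g=5 f=11, (0,5) g=6 f=11, (1,6) g=6 f=9, (2,0) g=1 f=9, (2,1) g=2 f=9, (2,2) g=3 f=9, (2,3) g=4 f=9, (2,4) g=5 f=9]

expanded=(1,5); open=[(0,0) g=1 f=11, (0,1) g=2 f=11, (0,2) g=3 f=11, (0,3) g=4 f=11, (0,4) g=5 f=11, (0,5) g=6 f=11, (1,6) g=6 f=9, (2,0) g=1 f=9, (2,1) g=2 f=9, (2,2) g=3 f=9, (2,3) g=4 f=9, (2,4) g=5 f=9]; closed=[(1,0), (1,1), (1,2), (1,3), (1,4), (1,5)]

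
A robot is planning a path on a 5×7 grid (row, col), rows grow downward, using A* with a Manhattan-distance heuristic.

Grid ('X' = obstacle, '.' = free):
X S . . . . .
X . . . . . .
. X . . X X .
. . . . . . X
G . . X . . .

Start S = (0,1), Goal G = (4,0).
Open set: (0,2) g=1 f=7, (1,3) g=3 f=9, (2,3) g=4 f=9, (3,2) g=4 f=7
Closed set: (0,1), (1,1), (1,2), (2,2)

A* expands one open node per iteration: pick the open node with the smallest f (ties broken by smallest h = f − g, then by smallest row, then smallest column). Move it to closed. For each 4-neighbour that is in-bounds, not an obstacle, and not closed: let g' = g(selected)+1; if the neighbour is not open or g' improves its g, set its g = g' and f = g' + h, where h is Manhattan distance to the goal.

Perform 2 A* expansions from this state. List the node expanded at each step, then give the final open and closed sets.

order=[(3,2) → (3,1)]; open=[(0,2) g=1 f=7, (1,3) g=3 f=9, (2,3) g=4 f=9, (3,0) g=6 f=7, (3,3) g=5 f=9, (4,1) g=6 f=7, (4,2) g=5 f=7]; closed=[(0,1), (1,1), (1,2), (2,2), (3,1), (3,2)]

step 1: expand (3,2) (f=7, h=3) → closed; open now [(0,2) g=1 f=7, (1,3) g=3 f=9, (2,3) g=4 f=9, (3,1) g=5 f=7, (3,3) g=5 f=9, (4,2) g=5 f=7]
step 2: expand (3,1) (f=7, h=2) → closed; open now [(0,2) g=1 f=7, (1,3) g=3 f=9, (2,3) g=4 f=9, (3,0) g=6 f=7, (3,3) g=5 f=9, (4,1) g=6 f=7, (4,2) g=5 f=7]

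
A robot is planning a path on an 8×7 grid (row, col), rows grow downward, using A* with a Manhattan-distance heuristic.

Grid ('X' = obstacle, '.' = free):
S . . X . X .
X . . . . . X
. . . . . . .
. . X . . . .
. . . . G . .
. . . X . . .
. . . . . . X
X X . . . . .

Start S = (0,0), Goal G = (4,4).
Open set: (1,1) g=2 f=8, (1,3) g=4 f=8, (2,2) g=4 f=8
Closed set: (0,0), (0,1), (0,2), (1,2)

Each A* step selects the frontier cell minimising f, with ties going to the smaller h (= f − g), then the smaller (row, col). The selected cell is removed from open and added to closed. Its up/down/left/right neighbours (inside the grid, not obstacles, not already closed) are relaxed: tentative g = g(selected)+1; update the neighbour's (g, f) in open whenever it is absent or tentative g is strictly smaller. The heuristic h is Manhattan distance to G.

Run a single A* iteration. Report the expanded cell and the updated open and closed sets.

step 1: expand (1,3) (f=8, h=4) → closed; open now [(1,1) g=2 f=8, (1,4) g=5 f=8, (2,2) g=4 f=8, (2,3) g=5 f=8]

expanded=(1,3); open=[(1,1) g=2 f=8, (1,4) g=5 f=8, (2,2) g=4 f=8, (2,3) g=5 f=8]; closed=[(0,0), (0,1), (0,2), (1,2), (1,3)]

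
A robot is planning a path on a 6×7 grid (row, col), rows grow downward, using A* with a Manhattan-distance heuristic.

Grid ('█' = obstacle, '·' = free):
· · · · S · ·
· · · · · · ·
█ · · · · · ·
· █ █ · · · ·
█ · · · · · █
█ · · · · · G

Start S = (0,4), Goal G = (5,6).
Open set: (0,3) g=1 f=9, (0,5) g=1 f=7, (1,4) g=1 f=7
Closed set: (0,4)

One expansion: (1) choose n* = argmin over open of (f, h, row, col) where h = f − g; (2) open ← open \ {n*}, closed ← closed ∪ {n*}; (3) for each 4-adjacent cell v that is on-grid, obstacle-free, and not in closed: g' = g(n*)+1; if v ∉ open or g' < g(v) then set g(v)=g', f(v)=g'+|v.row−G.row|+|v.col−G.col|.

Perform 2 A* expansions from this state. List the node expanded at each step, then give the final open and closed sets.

order=[(0,5) → (0,6)]; open=[(0,3) g=1 f=9, (1,4) g=1 f=7, (1,5) g=2 f=7, (1,6) g=3 f=7]; closed=[(0,4), (0,5), (0,6)]

step 1: expand (0,5) (f=7, h=6) → closed; open now [(0,3) g=1 f=9, (0,6) g=2 f=7, (1,4) g=1 f=7, (1,5) g=2 f=7]
step 2: expand (0,6) (f=7, h=5) → closed; open now [(0,3) g=1 f=9, (1,4) g=1 f=7, (1,5) g=2 f=7, (1,6) g=3 f=7]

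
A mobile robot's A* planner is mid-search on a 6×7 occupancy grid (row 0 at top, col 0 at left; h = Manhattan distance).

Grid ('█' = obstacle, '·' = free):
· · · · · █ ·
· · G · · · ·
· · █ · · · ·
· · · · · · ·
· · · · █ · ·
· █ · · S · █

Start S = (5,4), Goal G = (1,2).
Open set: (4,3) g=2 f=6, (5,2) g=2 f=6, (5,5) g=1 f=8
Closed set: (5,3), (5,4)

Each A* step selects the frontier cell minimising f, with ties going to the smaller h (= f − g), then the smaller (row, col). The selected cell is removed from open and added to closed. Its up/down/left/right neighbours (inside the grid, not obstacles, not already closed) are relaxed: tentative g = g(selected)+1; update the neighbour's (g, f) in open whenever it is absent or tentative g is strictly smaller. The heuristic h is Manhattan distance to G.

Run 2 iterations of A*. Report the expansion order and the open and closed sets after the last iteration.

step 1: expand (4,3) (f=6, h=4) → closed; open now [(3,3) g=3 f=6, (4,2) g=3 f=6, (5,2) g=2 f=6, (5,5) g=1 f=8]
step 2: expand (3,3) (f=6, h=3) → closed; open now [(2,3) g=4 f=6, (3,2) g=4 f=6, (3,4) g=4 f=8, (4,2) g=3 f=6, (5,2) g=2 f=6, (5,5) g=1 f=8]

order=[(4,3) → (3,3)]; open=[(2,3) g=4 f=6, (3,2) g=4 f=6, (3,4) g=4 f=8, (4,2) g=3 f=6, (5,2) g=2 f=6, (5,5) g=1 f=8]; closed=[(3,3), (4,3), (5,3), (5,4)]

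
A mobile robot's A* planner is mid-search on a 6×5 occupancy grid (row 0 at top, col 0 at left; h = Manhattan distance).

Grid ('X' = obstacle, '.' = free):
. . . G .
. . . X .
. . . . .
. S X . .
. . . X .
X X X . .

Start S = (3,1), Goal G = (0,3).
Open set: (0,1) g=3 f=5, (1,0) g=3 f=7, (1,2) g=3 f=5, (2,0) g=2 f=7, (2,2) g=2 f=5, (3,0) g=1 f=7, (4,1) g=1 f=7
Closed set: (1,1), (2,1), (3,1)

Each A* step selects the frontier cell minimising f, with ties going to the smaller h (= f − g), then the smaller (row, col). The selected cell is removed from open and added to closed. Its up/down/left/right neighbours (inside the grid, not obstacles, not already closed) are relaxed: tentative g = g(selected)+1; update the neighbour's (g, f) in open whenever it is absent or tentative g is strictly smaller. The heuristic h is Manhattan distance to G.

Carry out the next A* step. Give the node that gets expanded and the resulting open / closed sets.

expanded=(0,1); open=[(0,0) g=4 f=7, (0,2) g=4 f=5, (1,0) g=3 f=7, (1,2) g=3 f=5, (2,0) g=2 f=7, (2,2) g=2 f=5, (3,0) g=1 f=7, (4,1) g=1 f=7]; closed=[(0,1), (1,1), (2,1), (3,1)]

step 1: expand (0,1) (f=5, h=2) → closed; open now [(0,0) g=4 f=7, (0,2) g=4 f=5, (1,0) g=3 f=7, (1,2) g=3 f=5, (2,0) g=2 f=7, (2,2) g=2 f=5, (3,0) g=1 f=7, (4,1) g=1 f=7]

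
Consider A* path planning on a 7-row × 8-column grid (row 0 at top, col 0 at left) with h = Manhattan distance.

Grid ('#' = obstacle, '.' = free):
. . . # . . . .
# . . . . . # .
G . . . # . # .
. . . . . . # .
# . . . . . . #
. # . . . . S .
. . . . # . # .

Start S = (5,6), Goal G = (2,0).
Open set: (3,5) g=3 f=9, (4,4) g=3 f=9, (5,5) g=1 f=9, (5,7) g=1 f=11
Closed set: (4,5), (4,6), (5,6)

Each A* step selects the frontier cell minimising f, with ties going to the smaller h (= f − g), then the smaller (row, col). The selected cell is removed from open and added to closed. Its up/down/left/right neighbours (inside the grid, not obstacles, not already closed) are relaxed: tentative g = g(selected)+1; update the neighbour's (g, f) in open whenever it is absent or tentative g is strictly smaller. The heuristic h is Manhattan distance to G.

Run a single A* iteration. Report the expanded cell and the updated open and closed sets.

step 1: expand (3,5) (f=9, h=6) → closed; open now [(2,5) g=4 f=9, (3,4) g=4 f=9, (4,4) g=3 f=9, (5,5) g=1 f=9, (5,7) g=1 f=11]

expanded=(3,5); open=[(2,5) g=4 f=9, (3,4) g=4 f=9, (4,4) g=3 f=9, (5,5) g=1 f=9, (5,7) g=1 f=11]; closed=[(3,5), (4,5), (4,6), (5,6)]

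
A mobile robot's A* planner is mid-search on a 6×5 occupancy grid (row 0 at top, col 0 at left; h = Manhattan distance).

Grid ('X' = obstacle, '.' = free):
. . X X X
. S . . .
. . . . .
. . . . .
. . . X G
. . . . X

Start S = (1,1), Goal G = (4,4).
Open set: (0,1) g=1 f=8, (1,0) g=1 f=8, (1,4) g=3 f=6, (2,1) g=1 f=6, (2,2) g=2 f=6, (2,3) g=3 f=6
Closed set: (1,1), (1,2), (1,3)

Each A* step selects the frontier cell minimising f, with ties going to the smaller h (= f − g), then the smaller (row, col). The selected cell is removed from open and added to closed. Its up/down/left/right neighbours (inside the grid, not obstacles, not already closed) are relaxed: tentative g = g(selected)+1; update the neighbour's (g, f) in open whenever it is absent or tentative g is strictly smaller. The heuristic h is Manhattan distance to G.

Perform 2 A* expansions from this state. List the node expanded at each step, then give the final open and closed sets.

step 1: expand (1,4) (f=6, h=3) → closed; open now [(0,1) g=1 f=8, (1,0) g=1 f=8, (2,1) g=1 f=6, (2,2) g=2 f=6, (2,3) g=3 f=6, (2,4) g=4 f=6]
step 2: expand (2,4) (f=6, h=2) → closed; open now [(0,1) g=1 f=8, (1,0) g=1 f=8, (2,1) g=1 f=6, (2,2) g=2 f=6, (2,3) g=3 f=6, (3,4) g=5 f=6]

order=[(1,4) → (2,4)]; open=[(0,1) g=1 f=8, (1,0) g=1 f=8, (2,1) g=1 f=6, (2,2) g=2 f=6, (2,3) g=3 f=6, (3,4) g=5 f=6]; closed=[(1,1), (1,2), (1,3), (1,4), (2,4)]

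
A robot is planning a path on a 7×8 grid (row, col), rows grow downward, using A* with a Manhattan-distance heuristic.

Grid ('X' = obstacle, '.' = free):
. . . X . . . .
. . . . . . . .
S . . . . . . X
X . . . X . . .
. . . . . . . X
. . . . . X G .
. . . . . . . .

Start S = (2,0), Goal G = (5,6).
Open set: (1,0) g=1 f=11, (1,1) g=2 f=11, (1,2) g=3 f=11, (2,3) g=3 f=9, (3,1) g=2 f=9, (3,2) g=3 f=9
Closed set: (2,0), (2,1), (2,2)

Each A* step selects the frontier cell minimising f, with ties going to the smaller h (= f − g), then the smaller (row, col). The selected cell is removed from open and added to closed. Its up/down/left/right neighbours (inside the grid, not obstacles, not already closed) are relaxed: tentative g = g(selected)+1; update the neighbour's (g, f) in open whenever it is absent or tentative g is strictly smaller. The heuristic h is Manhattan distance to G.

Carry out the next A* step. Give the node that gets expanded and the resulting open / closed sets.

expanded=(2,3); open=[(1,0) g=1 f=11, (1,1) g=2 f=11, (1,2) g=3 f=11, (1,3) g=4 f=11, (2,4) g=4 f=9, (3,1) g=2 f=9, (3,2) g=3 f=9, (3,3) g=4 f=9]; closed=[(2,0), (2,1), (2,2), (2,3)]

step 1: expand (2,3) (f=9, h=6) → closed; open now [(1,0) g=1 f=11, (1,1) g=2 f=11, (1,2) g=3 f=11, (1,3) g=4 f=11, (2,4) g=4 f=9, (3,1) g=2 f=9, (3,2) g=3 f=9, (3,3) g=4 f=9]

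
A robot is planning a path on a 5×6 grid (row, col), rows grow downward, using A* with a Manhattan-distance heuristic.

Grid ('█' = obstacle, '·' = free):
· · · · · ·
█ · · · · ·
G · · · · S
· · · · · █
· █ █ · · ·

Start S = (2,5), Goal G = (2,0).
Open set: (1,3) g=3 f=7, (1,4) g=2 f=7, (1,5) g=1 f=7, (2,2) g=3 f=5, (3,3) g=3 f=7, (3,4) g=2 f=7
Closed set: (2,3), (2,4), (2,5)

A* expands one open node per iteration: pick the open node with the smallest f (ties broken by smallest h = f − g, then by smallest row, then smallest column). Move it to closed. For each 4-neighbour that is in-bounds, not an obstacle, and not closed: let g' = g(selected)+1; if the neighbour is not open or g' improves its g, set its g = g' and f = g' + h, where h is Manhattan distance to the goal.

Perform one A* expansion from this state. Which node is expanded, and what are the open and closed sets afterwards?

step 1: expand (2,2) (f=5, h=2) → closed; open now [(1,2) g=4 f=7, (1,3) g=3 f=7, (1,4) g=2 f=7, (1,5) g=1 f=7, (2,1) g=4 f=5, (3,2) g=4 f=7, (3,3) g=3 f=7, (3,4) g=2 f=7]

expanded=(2,2); open=[(1,2) g=4 f=7, (1,3) g=3 f=7, (1,4) g=2 f=7, (1,5) g=1 f=7, (2,1) g=4 f=5, (3,2) g=4 f=7, (3,3) g=3 f=7, (3,4) g=2 f=7]; closed=[(2,2), (2,3), (2,4), (2,5)]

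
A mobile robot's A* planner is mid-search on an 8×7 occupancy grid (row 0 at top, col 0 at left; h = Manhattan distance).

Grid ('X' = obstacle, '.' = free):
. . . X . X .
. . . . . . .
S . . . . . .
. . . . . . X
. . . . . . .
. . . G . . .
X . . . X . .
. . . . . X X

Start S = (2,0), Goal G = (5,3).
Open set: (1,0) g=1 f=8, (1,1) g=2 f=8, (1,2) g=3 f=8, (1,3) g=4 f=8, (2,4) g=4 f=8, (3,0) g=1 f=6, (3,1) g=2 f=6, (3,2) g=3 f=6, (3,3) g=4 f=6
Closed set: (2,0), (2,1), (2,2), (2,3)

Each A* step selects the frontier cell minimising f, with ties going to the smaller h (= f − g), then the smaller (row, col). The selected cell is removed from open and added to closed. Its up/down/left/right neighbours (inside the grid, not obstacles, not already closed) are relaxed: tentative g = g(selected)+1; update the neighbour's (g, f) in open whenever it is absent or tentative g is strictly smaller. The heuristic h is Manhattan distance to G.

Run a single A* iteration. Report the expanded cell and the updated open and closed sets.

step 1: expand (3,3) (f=6, h=2) → closed; open now [(1,0) g=1 f=8, (1,1) g=2 f=8, (1,2) g=3 f=8, (1,3) g=4 f=8, (2,4) g=4 f=8, (3,0) g=1 f=6, (3,1) g=2 f=6, (3,2) g=3 f=6, (3,4) g=5 f=8, (4,3) g=5 f=6]

expanded=(3,3); open=[(1,0) g=1 f=8, (1,1) g=2 f=8, (1,2) g=3 f=8, (1,3) g=4 f=8, (2,4) g=4 f=8, (3,0) g=1 f=6, (3,1) g=2 f=6, (3,2) g=3 f=6, (3,4) g=5 f=8, (4,3) g=5 f=6]; closed=[(2,0), (2,1), (2,2), (2,3), (3,3)]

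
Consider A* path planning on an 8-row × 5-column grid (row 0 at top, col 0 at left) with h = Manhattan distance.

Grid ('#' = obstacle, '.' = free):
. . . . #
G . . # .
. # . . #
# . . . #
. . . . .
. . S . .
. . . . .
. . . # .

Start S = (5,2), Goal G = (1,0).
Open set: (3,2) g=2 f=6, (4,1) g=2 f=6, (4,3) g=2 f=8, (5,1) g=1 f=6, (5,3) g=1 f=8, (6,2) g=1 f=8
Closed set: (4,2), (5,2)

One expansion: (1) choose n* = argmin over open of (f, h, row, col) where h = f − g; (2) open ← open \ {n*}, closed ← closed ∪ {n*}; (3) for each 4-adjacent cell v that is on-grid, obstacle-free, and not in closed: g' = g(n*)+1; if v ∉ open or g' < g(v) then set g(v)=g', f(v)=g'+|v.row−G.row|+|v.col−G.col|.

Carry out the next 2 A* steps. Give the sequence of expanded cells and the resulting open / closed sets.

order=[(3,2) → (2,2)]; open=[(1,2) g=4 f=6, (2,3) g=4 f=8, (3,1) g=3 f=6, (3,3) g=3 f=8, (4,1) g=2 f=6, (4,3) g=2 f=8, (5,1) g=1 f=6, (5,3) g=1 f=8, (6,2) g=1 f=8]; closed=[(2,2), (3,2), (4,2), (5,2)]

step 1: expand (3,2) (f=6, h=4) → closed; open now [(2,2) g=3 f=6, (3,1) g=3 f=6, (3,3) g=3 f=8, (4,1) g=2 f=6, (4,3) g=2 f=8, (5,1) g=1 f=6, (5,3) g=1 f=8, (6,2) g=1 f=8]
step 2: expand (2,2) (f=6, h=3) → closed; open now [(1,2) g=4 f=6, (2,3) g=4 f=8, (3,1) g=3 f=6, (3,3) g=3 f=8, (4,1) g=2 f=6, (4,3) g=2 f=8, (5,1) g=1 f=6, (5,3) g=1 f=8, (6,2) g=1 f=8]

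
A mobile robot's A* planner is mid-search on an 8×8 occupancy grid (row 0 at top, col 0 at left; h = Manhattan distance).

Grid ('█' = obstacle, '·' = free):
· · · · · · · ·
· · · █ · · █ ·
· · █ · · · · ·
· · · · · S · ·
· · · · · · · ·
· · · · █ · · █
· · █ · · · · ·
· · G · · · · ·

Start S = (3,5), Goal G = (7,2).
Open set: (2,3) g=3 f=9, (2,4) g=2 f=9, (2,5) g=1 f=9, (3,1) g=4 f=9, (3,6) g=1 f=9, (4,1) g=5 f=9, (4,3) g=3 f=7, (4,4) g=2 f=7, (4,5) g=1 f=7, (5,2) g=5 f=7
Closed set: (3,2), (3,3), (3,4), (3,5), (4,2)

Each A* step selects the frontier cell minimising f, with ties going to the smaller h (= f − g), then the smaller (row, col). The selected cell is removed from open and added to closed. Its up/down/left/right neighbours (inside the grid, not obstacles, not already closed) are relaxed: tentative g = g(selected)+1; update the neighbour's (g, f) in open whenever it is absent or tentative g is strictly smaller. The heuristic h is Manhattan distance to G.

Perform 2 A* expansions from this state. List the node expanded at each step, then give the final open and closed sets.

order=[(5,2) → (4,3)]; open=[(2,3) g=3 f=9, (2,4) g=2 f=9, (2,5) g=1 f=9, (3,1) g=4 f=9, (3,6) g=1 f=9, (4,1) g=5 f=9, (4,4) g=2 f=7, (4,5) g=1 f=7, (5,1) g=6 f=9, (5,3) g=4 f=7]; closed=[(3,2), (3,3), (3,4), (3,5), (4,2), (4,3), (5,2)]

step 1: expand (5,2) (f=7, h=2) → closed; open now [(2,3) g=3 f=9, (2,4) g=2 f=9, (2,5) g=1 f=9, (3,1) g=4 f=9, (3,6) g=1 f=9, (4,1) g=5 f=9, (4,3) g=3 f=7, (4,4) g=2 f=7, (4,5) g=1 f=7, (5,1) g=6 f=9, (5,3) g=6 f=9]
step 2: expand (4,3) (f=7, h=4) → closed; open now [(2,3) g=3 f=9, (2,4) g=2 f=9, (2,5) g=1 f=9, (3,1) g=4 f=9, (3,6) g=1 f=9, (4,1) g=5 f=9, (4,4) g=2 f=7, (4,5) g=1 f=7, (5,1) g=6 f=9, (5,3) g=4 f=7]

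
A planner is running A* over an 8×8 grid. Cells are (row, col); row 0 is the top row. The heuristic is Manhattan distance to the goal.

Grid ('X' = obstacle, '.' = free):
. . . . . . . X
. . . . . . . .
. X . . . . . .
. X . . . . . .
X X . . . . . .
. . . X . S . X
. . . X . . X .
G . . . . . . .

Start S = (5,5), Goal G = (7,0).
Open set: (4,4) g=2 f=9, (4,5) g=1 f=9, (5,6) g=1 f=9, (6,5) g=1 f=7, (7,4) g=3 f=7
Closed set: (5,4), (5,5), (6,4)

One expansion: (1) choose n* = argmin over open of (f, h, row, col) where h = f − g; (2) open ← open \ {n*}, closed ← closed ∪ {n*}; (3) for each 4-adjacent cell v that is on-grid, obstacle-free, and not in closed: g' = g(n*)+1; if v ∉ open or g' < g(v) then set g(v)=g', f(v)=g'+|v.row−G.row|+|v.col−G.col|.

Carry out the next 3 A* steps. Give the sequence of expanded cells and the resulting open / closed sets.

step 1: expand (7,4) (f=7, h=4) → closed; open now [(4,4) g=2 f=9, (4,5) g=1 f=9, (5,6) g=1 f=9, (6,5) g=1 f=7, (7,3) g=4 f=7, (7,5) g=4 f=9]
step 2: expand (7,3) (f=7, h=3) → closed; open now [(4,4) g=2 f=9, (4,5) g=1 f=9, (5,6) g=1 f=9, (6,5) g=1 f=7, (7,2) g=5 f=7, (7,5) g=4 f=9]
step 3: expand (7,2) (f=7, h=2) → closed; open now [(4,4) g=2 f=9, (4,5) g=1 f=9, (5,6) g=1 f=9, (6,2) g=6 f=9, (6,5) g=1 f=7, (7,1) g=6 f=7, (7,5) g=4 f=9]

order=[(7,4) → (7,3) → (7,2)]; open=[(4,4) g=2 f=9, (4,5) g=1 f=9, (5,6) g=1 f=9, (6,2) g=6 f=9, (6,5) g=1 f=7, (7,1) g=6 f=7, (7,5) g=4 f=9]; closed=[(5,4), (5,5), (6,4), (7,2), (7,3), (7,4)]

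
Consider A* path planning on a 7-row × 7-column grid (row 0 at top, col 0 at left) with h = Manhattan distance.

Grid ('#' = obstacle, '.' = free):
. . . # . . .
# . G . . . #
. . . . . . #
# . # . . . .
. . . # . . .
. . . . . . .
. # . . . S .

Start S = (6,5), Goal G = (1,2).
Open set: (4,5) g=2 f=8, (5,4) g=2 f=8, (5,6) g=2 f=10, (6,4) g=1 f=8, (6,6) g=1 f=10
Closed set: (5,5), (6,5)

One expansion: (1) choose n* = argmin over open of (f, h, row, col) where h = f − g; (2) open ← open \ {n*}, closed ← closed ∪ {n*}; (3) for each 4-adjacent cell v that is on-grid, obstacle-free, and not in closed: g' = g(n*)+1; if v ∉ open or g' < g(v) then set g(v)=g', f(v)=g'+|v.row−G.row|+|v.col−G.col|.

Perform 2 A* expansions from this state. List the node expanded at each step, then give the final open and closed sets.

order=[(4,5) → (3,5)]; open=[(2,5) g=4 f=8, (3,4) g=4 f=8, (3,6) g=4 f=10, (4,4) g=3 f=8, (4,6) g=3 f=10, (5,4) g=2 f=8, (5,6) g=2 f=10, (6,4) g=1 f=8, (6,6) g=1 f=10]; closed=[(3,5), (4,5), (5,5), (6,5)]

step 1: expand (4,5) (f=8, h=6) → closed; open now [(3,5) g=3 f=8, (4,4) g=3 f=8, (4,6) g=3 f=10, (5,4) g=2 f=8, (5,6) g=2 f=10, (6,4) g=1 f=8, (6,6) g=1 f=10]
step 2: expand (3,5) (f=8, h=5) → closed; open now [(2,5) g=4 f=8, (3,4) g=4 f=8, (3,6) g=4 f=10, (4,4) g=3 f=8, (4,6) g=3 f=10, (5,4) g=2 f=8, (5,6) g=2 f=10, (6,4) g=1 f=8, (6,6) g=1 f=10]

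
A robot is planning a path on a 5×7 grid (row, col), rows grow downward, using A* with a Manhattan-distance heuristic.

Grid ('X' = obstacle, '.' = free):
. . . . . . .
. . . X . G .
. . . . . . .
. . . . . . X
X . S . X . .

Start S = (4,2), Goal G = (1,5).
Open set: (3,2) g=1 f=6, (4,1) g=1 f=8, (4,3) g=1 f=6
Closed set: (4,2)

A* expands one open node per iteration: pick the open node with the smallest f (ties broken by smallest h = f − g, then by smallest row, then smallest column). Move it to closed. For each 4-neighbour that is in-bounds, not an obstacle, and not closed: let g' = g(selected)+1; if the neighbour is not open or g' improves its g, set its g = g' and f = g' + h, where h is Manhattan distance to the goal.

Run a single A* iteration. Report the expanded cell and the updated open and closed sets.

step 1: expand (3,2) (f=6, h=5) → closed; open now [(2,2) g=2 f=6, (3,1) g=2 f=8, (3,3) g=2 f=6, (4,1) g=1 f=8, (4,3) g=1 f=6]

expanded=(3,2); open=[(2,2) g=2 f=6, (3,1) g=2 f=8, (3,3) g=2 f=6, (4,1) g=1 f=8, (4,3) g=1 f=6]; closed=[(3,2), (4,2)]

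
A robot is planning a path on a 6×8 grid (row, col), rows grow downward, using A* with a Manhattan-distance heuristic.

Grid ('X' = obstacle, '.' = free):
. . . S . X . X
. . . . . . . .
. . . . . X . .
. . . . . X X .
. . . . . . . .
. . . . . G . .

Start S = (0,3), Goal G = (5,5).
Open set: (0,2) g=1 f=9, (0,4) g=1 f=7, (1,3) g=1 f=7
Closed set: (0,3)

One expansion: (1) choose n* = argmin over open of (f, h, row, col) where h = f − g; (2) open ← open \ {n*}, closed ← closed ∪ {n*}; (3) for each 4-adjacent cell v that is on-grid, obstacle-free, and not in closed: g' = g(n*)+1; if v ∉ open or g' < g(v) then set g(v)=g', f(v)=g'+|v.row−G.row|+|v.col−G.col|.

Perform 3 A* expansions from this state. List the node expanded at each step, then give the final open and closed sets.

order=[(0,4) → (1,4) → (1,5)]; open=[(0,2) g=1 f=9, (1,3) g=1 f=7, (1,6) g=4 f=9, (2,4) g=3 f=7]; closed=[(0,3), (0,4), (1,4), (1,5)]

step 1: expand (0,4) (f=7, h=6) → closed; open now [(0,2) g=1 f=9, (1,3) g=1 f=7, (1,4) g=2 f=7]
step 2: expand (1,4) (f=7, h=5) → closed; open now [(0,2) g=1 f=9, (1,3) g=1 f=7, (1,5) g=3 f=7, (2,4) g=3 f=7]
step 3: expand (1,5) (f=7, h=4) → closed; open now [(0,2) g=1 f=9, (1,3) g=1 f=7, (1,6) g=4 f=9, (2,4) g=3 f=7]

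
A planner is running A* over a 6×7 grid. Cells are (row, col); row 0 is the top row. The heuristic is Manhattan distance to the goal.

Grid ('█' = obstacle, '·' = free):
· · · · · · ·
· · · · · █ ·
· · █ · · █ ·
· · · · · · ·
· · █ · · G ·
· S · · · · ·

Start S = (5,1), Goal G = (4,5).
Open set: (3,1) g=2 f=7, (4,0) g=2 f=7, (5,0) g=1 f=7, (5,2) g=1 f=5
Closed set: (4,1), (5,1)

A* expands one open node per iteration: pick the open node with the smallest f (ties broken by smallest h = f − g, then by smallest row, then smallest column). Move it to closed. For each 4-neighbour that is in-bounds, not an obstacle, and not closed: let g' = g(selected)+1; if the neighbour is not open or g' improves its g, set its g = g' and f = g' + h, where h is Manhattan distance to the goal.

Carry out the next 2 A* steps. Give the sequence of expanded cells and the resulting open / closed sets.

order=[(5,2) → (5,3)]; open=[(3,1) g=2 f=7, (4,0) g=2 f=7, (4,3) g=3 f=5, (5,0) g=1 f=7, (5,4) g=3 f=5]; closed=[(4,1), (5,1), (5,2), (5,3)]

step 1: expand (5,2) (f=5, h=4) → closed; open now [(3,1) g=2 f=7, (4,0) g=2 f=7, (5,0) g=1 f=7, (5,3) g=2 f=5]
step 2: expand (5,3) (f=5, h=3) → closed; open now [(3,1) g=2 f=7, (4,0) g=2 f=7, (4,3) g=3 f=5, (5,0) g=1 f=7, (5,4) g=3 f=5]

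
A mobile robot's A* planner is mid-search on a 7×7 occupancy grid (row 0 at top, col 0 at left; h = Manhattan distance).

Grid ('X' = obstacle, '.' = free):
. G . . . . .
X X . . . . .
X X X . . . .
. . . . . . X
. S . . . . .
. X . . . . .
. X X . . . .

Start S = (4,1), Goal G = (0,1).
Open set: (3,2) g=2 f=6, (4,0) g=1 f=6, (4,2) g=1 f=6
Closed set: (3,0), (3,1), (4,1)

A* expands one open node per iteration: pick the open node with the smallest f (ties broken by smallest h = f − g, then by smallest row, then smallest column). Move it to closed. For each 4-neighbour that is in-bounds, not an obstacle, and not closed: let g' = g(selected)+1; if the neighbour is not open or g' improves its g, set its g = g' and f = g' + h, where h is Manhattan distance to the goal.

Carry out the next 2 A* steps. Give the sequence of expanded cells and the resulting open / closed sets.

order=[(3,2) → (4,0)]; open=[(3,3) g=3 f=8, (4,2) g=1 f=6, (5,0) g=2 f=8]; closed=[(3,0), (3,1), (3,2), (4,0), (4,1)]

step 1: expand (3,2) (f=6, h=4) → closed; open now [(3,3) g=3 f=8, (4,0) g=1 f=6, (4,2) g=1 f=6]
step 2: expand (4,0) (f=6, h=5) → closed; open now [(3,3) g=3 f=8, (4,2) g=1 f=6, (5,0) g=2 f=8]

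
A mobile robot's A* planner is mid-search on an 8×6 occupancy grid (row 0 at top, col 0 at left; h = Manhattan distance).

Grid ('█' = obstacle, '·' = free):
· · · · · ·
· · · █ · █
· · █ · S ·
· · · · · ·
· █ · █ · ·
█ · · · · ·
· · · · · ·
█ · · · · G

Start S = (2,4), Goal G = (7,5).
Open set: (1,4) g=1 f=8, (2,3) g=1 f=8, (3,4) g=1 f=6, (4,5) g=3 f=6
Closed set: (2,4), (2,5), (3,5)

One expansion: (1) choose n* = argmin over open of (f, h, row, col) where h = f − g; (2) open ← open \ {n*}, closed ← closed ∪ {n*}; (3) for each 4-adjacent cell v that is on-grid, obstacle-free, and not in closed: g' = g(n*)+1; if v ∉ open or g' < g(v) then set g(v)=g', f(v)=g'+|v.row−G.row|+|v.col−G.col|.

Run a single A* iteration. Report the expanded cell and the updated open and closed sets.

expanded=(4,5); open=[(1,4) g=1 f=8, (2,3) g=1 f=8, (3,4) g=1 f=6, (4,4) g=4 f=8, (5,5) g=4 f=6]; closed=[(2,4), (2,5), (3,5), (4,5)]

step 1: expand (4,5) (f=6, h=3) → closed; open now [(1,4) g=1 f=8, (2,3) g=1 f=8, (3,4) g=1 f=6, (4,4) g=4 f=8, (5,5) g=4 f=6]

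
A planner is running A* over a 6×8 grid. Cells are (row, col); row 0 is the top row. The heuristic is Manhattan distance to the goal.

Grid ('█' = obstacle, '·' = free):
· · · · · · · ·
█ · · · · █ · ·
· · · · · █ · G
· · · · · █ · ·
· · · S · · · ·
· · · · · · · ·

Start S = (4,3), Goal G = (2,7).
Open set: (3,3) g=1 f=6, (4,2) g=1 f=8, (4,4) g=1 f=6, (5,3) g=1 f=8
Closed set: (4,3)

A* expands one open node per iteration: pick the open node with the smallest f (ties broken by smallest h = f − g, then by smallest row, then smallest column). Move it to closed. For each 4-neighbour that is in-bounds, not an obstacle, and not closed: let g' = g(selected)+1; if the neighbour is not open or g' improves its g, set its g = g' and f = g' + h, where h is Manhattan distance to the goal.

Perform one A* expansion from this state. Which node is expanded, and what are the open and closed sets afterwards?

step 1: expand (3,3) (f=6, h=5) → closed; open now [(2,3) g=2 f=6, (3,2) g=2 f=8, (3,4) g=2 f=6, (4,2) g=1 f=8, (4,4) g=1 f=6, (5,3) g=1 f=8]

expanded=(3,3); open=[(2,3) g=2 f=6, (3,2) g=2 f=8, (3,4) g=2 f=6, (4,2) g=1 f=8, (4,4) g=1 f=6, (5,3) g=1 f=8]; closed=[(3,3), (4,3)]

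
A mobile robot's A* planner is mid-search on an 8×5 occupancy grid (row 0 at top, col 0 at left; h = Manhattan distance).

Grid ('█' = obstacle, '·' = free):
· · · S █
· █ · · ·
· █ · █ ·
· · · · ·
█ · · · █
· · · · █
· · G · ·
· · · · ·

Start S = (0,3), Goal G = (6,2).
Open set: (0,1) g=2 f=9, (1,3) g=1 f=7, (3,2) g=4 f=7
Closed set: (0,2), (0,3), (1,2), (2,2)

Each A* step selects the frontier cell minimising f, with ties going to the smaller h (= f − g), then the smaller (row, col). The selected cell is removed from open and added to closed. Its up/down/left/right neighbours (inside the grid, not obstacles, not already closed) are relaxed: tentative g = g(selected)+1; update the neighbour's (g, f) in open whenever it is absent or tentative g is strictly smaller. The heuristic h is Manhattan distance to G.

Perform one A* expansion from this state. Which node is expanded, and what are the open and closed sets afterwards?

step 1: expand (3,2) (f=7, h=3) → closed; open now [(0,1) g=2 f=9, (1,3) g=1 f=7, (3,1) g=5 f=9, (3,3) g=5 f=9, (4,2) g=5 f=7]

expanded=(3,2); open=[(0,1) g=2 f=9, (1,3) g=1 f=7, (3,1) g=5 f=9, (3,3) g=5 f=9, (4,2) g=5 f=7]; closed=[(0,2), (0,3), (1,2), (2,2), (3,2)]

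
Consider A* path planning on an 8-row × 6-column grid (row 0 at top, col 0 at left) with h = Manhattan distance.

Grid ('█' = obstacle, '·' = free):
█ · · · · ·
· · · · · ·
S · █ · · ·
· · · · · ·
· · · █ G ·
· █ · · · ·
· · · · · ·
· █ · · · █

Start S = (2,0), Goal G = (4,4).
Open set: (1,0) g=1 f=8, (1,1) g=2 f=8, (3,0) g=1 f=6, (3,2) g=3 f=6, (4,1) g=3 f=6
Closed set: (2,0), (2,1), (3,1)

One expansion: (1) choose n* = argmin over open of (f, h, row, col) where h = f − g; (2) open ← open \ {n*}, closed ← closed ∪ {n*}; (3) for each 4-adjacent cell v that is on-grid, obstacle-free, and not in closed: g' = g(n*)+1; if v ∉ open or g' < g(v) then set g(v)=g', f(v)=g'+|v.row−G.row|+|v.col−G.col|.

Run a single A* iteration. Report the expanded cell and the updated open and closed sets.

step 1: expand (3,2) (f=6, h=3) → closed; open now [(1,0) g=1 f=8, (1,1) g=2 f=8, (3,0) g=1 f=6, (3,3) g=4 f=6, (4,1) g=3 f=6, (4,2) g=4 f=6]

expanded=(3,2); open=[(1,0) g=1 f=8, (1,1) g=2 f=8, (3,0) g=1 f=6, (3,3) g=4 f=6, (4,1) g=3 f=6, (4,2) g=4 f=6]; closed=[(2,0), (2,1), (3,1), (3,2)]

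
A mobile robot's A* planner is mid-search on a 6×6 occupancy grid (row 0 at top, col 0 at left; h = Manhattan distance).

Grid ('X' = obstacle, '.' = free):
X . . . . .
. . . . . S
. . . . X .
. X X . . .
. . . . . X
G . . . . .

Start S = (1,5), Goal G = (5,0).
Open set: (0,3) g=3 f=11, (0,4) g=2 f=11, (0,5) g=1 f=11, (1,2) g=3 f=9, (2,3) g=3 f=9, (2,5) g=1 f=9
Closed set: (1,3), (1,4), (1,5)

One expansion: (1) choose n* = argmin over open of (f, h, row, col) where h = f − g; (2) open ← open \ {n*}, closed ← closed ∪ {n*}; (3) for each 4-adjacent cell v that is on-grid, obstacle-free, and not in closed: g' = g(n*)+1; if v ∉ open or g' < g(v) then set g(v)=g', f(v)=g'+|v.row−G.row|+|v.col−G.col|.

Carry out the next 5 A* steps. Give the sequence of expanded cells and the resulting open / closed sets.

order=[(1,2) → (1,1) → (1,0) → (2,0) → (3,0)]; open=[(0,1) g=5 f=11, (0,2) g=4 f=11, (0,3) g=3 f=11, (0,4) g=2 f=11, (0,5) g=1 f=11, (2,1) g=5 f=9, (2,2) g=4 f=9, (2,3) g=3 f=9, (2,5) g=1 f=9, (4,0) g=8 f=9]; closed=[(1,0), (1,1), (1,2), (1,3), (1,4), (1,5), (2,0), (3,0)]

step 1: expand (1,2) (f=9, h=6) → closed; open now [(0,2) g=4 f=11, (0,3) g=3 f=11, (0,4) g=2 f=11, (0,5) g=1 f=11, (1,1) g=4 f=9, (2,2) g=4 f=9, (2,3) g=3 f=9, (2,5) g=1 f=9]
step 2: expand (1,1) (f=9, h=5) → closed; open now [(0,1) g=5 f=11, (0,2) g=4 f=11, (0,3) g=3 f=11, (0,4) g=2 f=11, (0,5) g=1 f=11, (1,0) g=5 f=9, (2,1) g=5 f=9, (2,2) g=4 f=9, (2,3) g=3 f=9, (2,5) g=1 f=9]
step 3: expand (1,0) (f=9, h=4) → closed; open now [(0,1) g=5 f=11, (0,2) g=4 f=11, (0,3) g=3 f=11, (0,4) g=2 f=11, (0,5) g=1 f=11, (2,0) g=6 f=9, (2,1) g=5 f=9, (2,2) g=4 f=9, (2,3) g=3 f=9, (2,5) g=1 f=9]
step 4: expand (2,0) (f=9, h=3) → closed; open now [(0,1) g=5 f=11, (0,2) g=4 f=11, (0,3) g=3 f=11, (0,4) g=2 f=11, (0,5) g=1 f=11, (2,1) g=5 f=9, (2,2) g=4 f=9, (2,3) g=3 f=9, (2,5) g=1 f=9, (3,0) g=7 f=9]
step 5: expand (3,0) (f=9, h=2) → closed; open now [(0,1) g=5 f=11, (0,2) g=4 f=11, (0,3) g=3 f=11, (0,4) g=2 f=11, (0,5) g=1 f=11, (2,1) g=5 f=9, (2,2) g=4 f=9, (2,3) g=3 f=9, (2,5) g=1 f=9, (4,0) g=8 f=9]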